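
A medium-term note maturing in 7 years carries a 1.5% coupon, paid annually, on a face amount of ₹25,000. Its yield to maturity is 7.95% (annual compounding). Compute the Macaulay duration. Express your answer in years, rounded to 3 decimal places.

Periodic yield y = 0.0795. Discount each cash flow and weight by its year:
  t   CF        PV=CF/(1+0.0795)^t    t·PV
  1       375.00       347.3830       347.3830
  2       375.00       321.8000       643.5999
  3       375.00       298.1009       894.3028
  4       375.00       276.1472     1,104.5889
  5       375.00       255.8103     1,279.0515
  6       375.00       236.9711     1,421.8266
  7    25,375.00    14,854.1404   103,978.9827
  Σ                 16,590.3529   109,669.7355
Price P = Σ PV = 16,590.3529.
Macaulay duration = Σ(t·PV) / P = 109,669.7355 / 16,590.3529 = 6.61045 years.

6.610 years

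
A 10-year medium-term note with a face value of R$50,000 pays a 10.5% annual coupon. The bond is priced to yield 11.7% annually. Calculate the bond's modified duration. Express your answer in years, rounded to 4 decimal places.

Periodic yield y = 0.117. First find Macaulay duration:
  t   CF        PV=CF/(1+0.117)^t    t·PV
  1     5,250.00     4,700.0895     4,700.0895
  2     5,250.00     4,207.7793     8,415.5587
  3     5,250.00     3,767.0361    11,301.1084
  4     5,250.00     3,372.4585    13,489.8339
  5     5,250.00     3,019.2108    15,096.0541
  6     5,250.00     2,702.9640    16,217.7841
  7     5,250.00     2,419.8425    16,938.8972
  8     5,250.00     2,166.3764    17,331.0113
  9     5,250.00     1,939.4596    17,455.1367
  10   55,250.00    18,272.6086   182,726.0858
  Σ                 46,567.8254   303,671.5596
P = 46,567.8254; Macaulay duration = 303,671.5596 / 46,567.8254 = 6.52106 years.
Modified duration = D_Mac / (1 + y) = 6.52106 / 1.117 = 5.83801 years.

5.8380 years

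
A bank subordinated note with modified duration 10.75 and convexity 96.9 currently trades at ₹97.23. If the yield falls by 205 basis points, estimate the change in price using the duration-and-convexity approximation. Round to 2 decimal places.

Duration effect: -D_mod·Δy = -10.75 × (-0.0205) = +0.220375
Convexity effect: ½·C·(Δy)² = 0.5 × 96.9 × (-0.0205)² = +0.0203611125
ΔP/P ≈ +0.220375 + 0.0203611125 = +0.2407361125
ΔP ≈ 97.23 × (+0.2407361125) = +23.406772218375.

+₹23.41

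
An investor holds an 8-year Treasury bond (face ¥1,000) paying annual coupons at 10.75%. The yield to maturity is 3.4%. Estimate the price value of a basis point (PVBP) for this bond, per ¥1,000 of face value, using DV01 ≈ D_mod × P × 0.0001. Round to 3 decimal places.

Periodic yield y = 0.034.
  t   CF        PV=CF/(1+0.034)^t    t·PV
  1       107.50       103.9652       103.9652
  2       107.50       100.5466       201.0932
  3       107.50        97.2404       291.7213
  4       107.50        94.0430       376.1719
  5       107.50        90.9506       454.7532
  6       107.50        87.9600       527.7600
  7       107.50        85.0677       595.4739
  8     1,107.50       847.5775     6,780.6201
  Σ                  1,507.3510     9,331.5587
P = 1,507.3510; D_Mac = 6.19070 yrs; D_mod = 5.98714 yrs.
DV01 ≈ 5.98714 × 1,507.3510 × 0.0001 = 0.902472.

¥0.902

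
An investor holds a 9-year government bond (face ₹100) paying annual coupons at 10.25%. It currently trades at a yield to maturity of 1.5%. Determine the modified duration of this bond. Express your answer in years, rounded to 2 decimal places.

6.87 years

Periodic yield y = 0.015. First find Macaulay duration:
  t   CF        PV=CF/(1+0.015)^t    t·PV
  1        10.25        10.0985        10.0985
  2        10.25         9.9493        19.8986
  3        10.25         9.8022        29.4067
  4        10.25         9.6574        38.6296
  5        10.25         9.5147        47.5733
  6        10.25         9.3741        56.2443
  7        10.25         9.2355        64.6487
  8        10.25         9.0990        72.7923
  9       110.25        96.4238       867.8142
  Σ                    173.1545     1,207.1062
P = 173.1545; Macaulay duration = 1,207.1062 / 173.1545 = 6.97127 years.
Modified duration = D_Mac / (1 + y) = 6.97127 / 1.015 = 6.86824 years.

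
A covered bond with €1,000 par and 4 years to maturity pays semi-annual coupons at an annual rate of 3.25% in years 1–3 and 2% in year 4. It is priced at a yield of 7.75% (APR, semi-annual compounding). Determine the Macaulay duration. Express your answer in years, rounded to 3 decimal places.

3.760 years

Periodic yield y = 0.03875. Discount each cash flow and weight by its period:
  t   CF        PV=CF/(1+0.03875)^t    t·PV
  1        16.25        15.6438        15.6438
  2        16.25        15.0602        30.1204
  3        16.25        14.4984        43.4952
  4        16.25        13.9576        55.8302
  5        16.25        13.4369        67.1844
  6        16.25        12.9356        77.6137
  7        10.00         7.6634        53.6440
  8     1,010.00       745.1318     5,961.0541
  Σ                    838.3277     6,304.5858
Price P = Σ PV = 838.3277.
Macaulay duration = Σ(t·PV) / P = 6,304.5858 / 838.3277 = 7.52043 half-year periods.
In years: 7.52043 / 2 = 3.76022 years.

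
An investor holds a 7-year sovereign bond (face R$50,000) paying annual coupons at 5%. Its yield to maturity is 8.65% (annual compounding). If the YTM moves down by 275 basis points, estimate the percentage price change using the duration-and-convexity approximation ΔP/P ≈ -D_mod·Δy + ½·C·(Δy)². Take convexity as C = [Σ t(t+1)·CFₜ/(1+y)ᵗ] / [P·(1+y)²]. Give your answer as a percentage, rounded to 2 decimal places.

With y = 0.0865:
  t   CF        PV=CF/(1+0.0865)^t    t·PV        t(t+1)·PV
  1     2,500.00     2,300.9664     2,300.9664       4,601.9328
  2     2,500.00     2,117.7786     4,235.5571      12,706.6714
  3     2,500.00     1,949.1749     5,847.5248      23,390.0991
  4     2,500.00     1,793.9944     7,175.9776      35,879.8882
  5     2,500.00     1,651.1684     8,255.8418      49,535.0505
  6     2,500.00     1,519.7132     9,118.2790      63,827.9528
  7    52,500.00    29,373.1950   205,612.3652   1,644,898.9214
  Σ                 40,705.9908   242,546.5119   1,834,840.5162
P = 40,705.9908; D_Mac = 5.95850 yrs; D_mod = 5.48412 yrs; C = 38.18392.
Duration effect: -5.48412 × (-0.0275) = +0.150813
Convexity effect: 0.5 × 38.18392 × (-0.0275)² = +0.0144383
ΔP/P ≈ +0.150813 + 0.0144383 = +0.165252 = +16.5252%.

+16.53%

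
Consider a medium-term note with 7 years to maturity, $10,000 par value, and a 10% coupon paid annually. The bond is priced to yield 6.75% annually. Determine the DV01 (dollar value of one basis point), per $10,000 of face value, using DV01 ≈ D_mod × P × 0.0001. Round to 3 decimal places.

$6.056

Periodic yield y = 0.0675.
  t   CF        PV=CF/(1+0.0675)^t    t·PV
  1     1,000.00       936.7681       936.7681
  2     1,000.00       877.5346     1,755.0691
  3     1,000.00       822.0464     2,466.1393
  4     1,000.00       770.0669     3,080.2677
  5     1,000.00       721.3742     3,606.8708
  6     1,000.00       675.7603     4,054.5620
  7    11,000.00     6,963.3384    48,743.3686
  Σ                 11,766.8889    64,643.0456
P = 11,766.8889; D_Mac = 5.49364 yrs; D_mod = 5.14627 yrs.
DV01 ≈ 5.14627 × 11,766.8889 × 0.0001 = 6.055555.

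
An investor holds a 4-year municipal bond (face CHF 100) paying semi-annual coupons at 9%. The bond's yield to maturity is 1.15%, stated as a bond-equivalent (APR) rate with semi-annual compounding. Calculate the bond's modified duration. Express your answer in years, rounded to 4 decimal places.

Periodic yield y = 0.00575. First find Macaulay duration:
  t   CF        PV=CF/(1+0.00575)^t    t·PV
  1         4.50         4.4743         4.4743
  2         4.50         4.4487         8.8974
  3         4.50         4.4233        13.2698
  4         4.50         4.3980        17.5919
  5         4.50         4.3728        21.8641
  6         4.50         4.3478        26.0870
  7         4.50         4.3230        30.2608
  8       104.50        99.8150       798.5203
  Σ                    130.6029       920.9655
P = 130.6029; Macaulay duration = 920.9655 / 130.6029 = 7.05165 half-year periods = 3.52582 years.
Modified duration = D_Mac / (1 + y) = 3.52582 / 1.00575 = 3.50567 years.

3.5057 years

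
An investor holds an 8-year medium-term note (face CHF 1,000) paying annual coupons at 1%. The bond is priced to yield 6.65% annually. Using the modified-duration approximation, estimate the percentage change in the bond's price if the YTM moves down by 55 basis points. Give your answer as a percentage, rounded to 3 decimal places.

Periodic yield y = 0.0665. Modified duration first:
  t   CF        PV=CF/(1+0.0665)^t    t·PV
  1        10.00         9.3765         9.3765
  2        10.00         8.7918        17.5836
  3        10.00         8.2436        24.7308
  4        10.00         7.7296        30.9184
  5        10.00         7.2476        36.2381
  6        10.00         6.7957        40.7743
  7        10.00         6.3720        44.6038
  8     1,010.00       603.4406     4,827.5245
  Σ                    657.9973     5,031.7499
P = 657.9973; D_Mac = 7.64707 yrs; D_mod = 7.64707/(1+0.0665) = 7.17025 yrs.
ΔP/P ≈ -D_mod · Δy = -7.17025 × (-0.0055) = +0.039436 = +3.9436%.

+3.944%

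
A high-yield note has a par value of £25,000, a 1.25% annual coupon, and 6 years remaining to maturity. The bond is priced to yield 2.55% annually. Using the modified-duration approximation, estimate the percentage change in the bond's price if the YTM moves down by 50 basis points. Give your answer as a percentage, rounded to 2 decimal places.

+2.83%

Periodic yield y = 0.0255. Modified duration first:
  t   CF        PV=CF/(1+0.0255)^t    t·PV
  1       312.50       304.7294       304.7294
  2       312.50       297.1520       594.3040
  3       312.50       289.7631       869.2892
  4       312.50       282.5578     1,130.2314
  5       312.50       275.5318     1,377.6589
  6    25,312.50    21,763.1148   130,578.6886
  Σ                 23,212.8489   134,854.9015
P = 23,212.8489; D_Mac = 5.80949 yrs; D_mod = 5.80949/(1+0.0255) = 5.66504 yrs.
ΔP/P ≈ -D_mod · Δy = -5.66504 × (-0.005) = +0.028325 = +2.8325%.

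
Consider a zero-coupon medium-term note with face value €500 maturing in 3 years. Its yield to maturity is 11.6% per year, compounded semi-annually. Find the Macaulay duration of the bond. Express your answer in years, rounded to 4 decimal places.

A zero-coupon bond has a single cash flow at maturity, so its Macaulay duration equals its maturity: 3 years.
(Equivalently: 6 semi-annual periods ÷ 2 = 3 years.)

3.0000 years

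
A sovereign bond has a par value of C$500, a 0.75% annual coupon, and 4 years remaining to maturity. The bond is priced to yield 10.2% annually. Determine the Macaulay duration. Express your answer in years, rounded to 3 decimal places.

3.945 years

Periodic yield y = 0.102. Discount each cash flow and weight by its year:
  t   CF        PV=CF/(1+0.102)^t    t·PV
  1         3.75         3.4029         3.4029
  2         3.75         3.0879         6.1759
  3         3.75         2.8021         8.4064
  4       503.75       341.5770     1,366.3082
  Σ                    350.8700     1,384.2933
Price P = Σ PV = 350.8700.
Macaulay duration = Σ(t·PV) / P = 1,384.2933 / 350.8700 = 3.94532 years.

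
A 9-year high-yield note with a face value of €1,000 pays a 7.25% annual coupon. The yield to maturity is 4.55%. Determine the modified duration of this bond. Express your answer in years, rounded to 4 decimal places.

6.8016 years

Periodic yield y = 0.0455. First find Macaulay duration:
  t   CF        PV=CF/(1+0.0455)^t    t·PV
  1        72.50        69.3448        69.3448
  2        72.50        66.3269       132.6539
  3        72.50        63.4404       190.3212
  4        72.50        60.6795       242.7179
  5        72.50        58.0387       290.1936
  6        72.50        55.5129       333.0773
  7        72.50        53.0970       371.6788
  8        72.50        50.7862       406.2896
  9     1,072.50       718.5897     6,467.3070
  Σ                  1,195.8161     8,503.5841
P = 1,195.8161; Macaulay duration = 8,503.5841 / 1,195.8161 = 7.11111 years.
Modified duration = D_Mac / (1 + y) = 7.11111 / 1.0455 = 6.80164 years.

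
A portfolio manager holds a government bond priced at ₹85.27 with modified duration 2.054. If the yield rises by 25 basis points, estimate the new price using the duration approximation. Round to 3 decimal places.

Duration approximation: ΔP/P ≈ -D_mod · Δy = -2.054 × (+0.0025) = -0.005135.
New price ≈ 85.27 × (1 - 0.005135) = 84.83213855.

₹84.832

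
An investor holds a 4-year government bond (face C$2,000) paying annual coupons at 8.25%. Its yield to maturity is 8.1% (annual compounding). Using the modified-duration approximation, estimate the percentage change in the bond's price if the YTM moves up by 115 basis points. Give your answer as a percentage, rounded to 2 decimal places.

Periodic yield y = 0.081. Modified duration first:
  t   CF        PV=CF/(1+0.081)^t    t·PV
  1       165.00       152.6364       152.6364
  2       165.00       141.1993       282.3986
  3       165.00       130.6192       391.8575
  4     2,165.00     1,585.4594     6,341.8376
  Σ                  2,009.9143     7,168.7301
P = 2,009.9143; D_Mac = 3.56668 yrs; D_mod = 3.56668/(1+0.081) = 3.29943 yrs.
ΔP/P ≈ -D_mod · Δy = -3.29943 × (+0.0115) = -0.037943 = -3.7943%.

-3.79%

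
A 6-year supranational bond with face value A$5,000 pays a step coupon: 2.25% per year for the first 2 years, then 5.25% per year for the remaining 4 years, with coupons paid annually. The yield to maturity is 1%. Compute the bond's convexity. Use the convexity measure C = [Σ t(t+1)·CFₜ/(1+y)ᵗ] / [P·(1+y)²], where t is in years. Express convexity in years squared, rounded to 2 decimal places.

37.11

With y = 0.01:
  t   CF        PV=CF/(1+0.01)^t    t·PV        t(t+1)·PV
  1       112.50       111.3861       111.3861         222.7723
  2       112.50       110.2833       220.5666         661.6998
  3       262.50       254.7799       764.3397       3,057.3590
  4       262.50       252.2573     1,009.0294       5,045.1468
  5       262.50       249.7597     1,248.7987       7,492.7923
  6     5,262.50     4,957.5131    29,745.0783     208,215.5481
  Σ                  5,935.9795    33,099.1989     224,695.3183
P = 5,935.9795.
Convexity = Σ t(t+1)·PV / [P·(1+y)²] = 224,695.3183 / (5,935.9795 × 1.020100) = 37.10726.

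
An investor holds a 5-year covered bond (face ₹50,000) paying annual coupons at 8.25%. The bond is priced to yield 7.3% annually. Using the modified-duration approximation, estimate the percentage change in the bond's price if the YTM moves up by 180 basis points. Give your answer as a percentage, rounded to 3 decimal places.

Periodic yield y = 0.073. Modified duration first:
  t   CF        PV=CF/(1+0.073)^t    t·PV
  1     4,125.00     3,844.3616     3,844.3616
  2     4,125.00     3,582.8160     7,165.6321
  3     4,125.00     3,339.0643    10,017.1930
  4     4,125.00     3,111.8959    12,447.5837
  5    54,125.00    38,053.9111   190,269.5556
  Σ                 51,932.0490   223,744.3260
P = 51,932.0490; D_Mac = 4.30841 yrs; D_mod = 4.30841/(1+0.073) = 4.01529 yrs.
ΔP/P ≈ -D_mod · Δy = -4.01529 × (+0.018) = -0.072275 = -7.2275%.

-7.228%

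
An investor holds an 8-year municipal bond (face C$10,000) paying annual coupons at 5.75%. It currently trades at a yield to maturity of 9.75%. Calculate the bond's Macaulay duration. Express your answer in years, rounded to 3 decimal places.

Periodic yield y = 0.0975. Discount each cash flow and weight by its year:
  t   CF        PV=CF/(1+0.0975)^t    t·PV
  1       575.00       523.9180       523.9180
  2       575.00       477.3740       954.7481
  3       575.00       434.9649     1,304.8948
  4       575.00       396.3234     1,585.2937
  5       575.00       361.1147     1,805.5736
  6       575.00       329.0339     1,974.2035
  7       575.00       299.8031     2,098.6218
  8    10,575.00     5,023.9365    40,191.4923
  Σ                  7,846.4687    50,438.7458
Price P = Σ PV = 7,846.4687.
Macaulay duration = Σ(t·PV) / P = 50,438.7458 / 7,846.4687 = 6.42821 years.

6.428 years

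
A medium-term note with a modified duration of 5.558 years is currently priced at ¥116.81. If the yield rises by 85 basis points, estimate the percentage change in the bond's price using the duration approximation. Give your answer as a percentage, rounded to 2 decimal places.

-4.72%

Duration approximation: ΔP/P ≈ -D_mod · Δy = -5.558 × (+0.0085) = -0.047243.
As a percentage: -4.7243%.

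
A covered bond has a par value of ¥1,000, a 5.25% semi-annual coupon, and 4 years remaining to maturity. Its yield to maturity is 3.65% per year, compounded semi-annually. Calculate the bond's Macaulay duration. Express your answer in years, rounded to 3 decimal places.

Periodic yield y = 0.01825. Discount each cash flow and weight by its period:
  t   CF        PV=CF/(1+0.01825)^t    t·PV
  1        26.25        25.7795        25.7795
  2        26.25        25.3175        50.6350
  3        26.25        24.8637        74.5912
  4        26.25        24.4181        97.6723
  5        26.25        23.9804       119.9022
  6        26.25        23.5506       141.3039
  7        26.25        23.1285       161.8998
  8     1,026.25       888.0099     7,104.0794
  Σ                  1,059.0484     7,775.8633
Price P = Σ PV = 1,059.0484.
Macaulay duration = Σ(t·PV) / P = 7,775.8633 / 1,059.0484 = 7.34231 half-year periods.
In years: 7.34231 / 2 = 3.67116 years.

3.671 years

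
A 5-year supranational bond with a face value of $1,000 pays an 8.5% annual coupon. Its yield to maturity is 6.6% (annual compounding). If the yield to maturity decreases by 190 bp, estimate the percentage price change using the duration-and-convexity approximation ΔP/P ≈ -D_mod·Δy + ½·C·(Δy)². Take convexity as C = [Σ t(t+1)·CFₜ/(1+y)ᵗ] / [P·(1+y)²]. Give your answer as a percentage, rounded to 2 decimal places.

+8.06%

With y = 0.066:
  t   CF        PV=CF/(1+0.066)^t    t·PV        t(t+1)·PV
  1        85.00        79.7373        79.7373         159.4747
  2        85.00        74.8005       149.6010         448.8030
  3        85.00        70.1693       210.5080         842.0319
  4        85.00        65.8249       263.2995       1,316.4977
  5     1,085.00       788.2132     3,941.0661      23,646.3966
  Σ                  1,078.7453     4,644.2120      26,413.2039
P = 1,078.7453; D_Mac = 4.30520 yrs; D_mod = 4.03865 yrs; C = 21.54705.
Duration effect: -4.03865 × (-0.019) = +0.076734
Convexity effect: 0.5 × 21.54705 × (-0.019)² = +0.0038892
ΔP/P ≈ +0.076734 + 0.0038892 = +0.080624 = +8.0624%.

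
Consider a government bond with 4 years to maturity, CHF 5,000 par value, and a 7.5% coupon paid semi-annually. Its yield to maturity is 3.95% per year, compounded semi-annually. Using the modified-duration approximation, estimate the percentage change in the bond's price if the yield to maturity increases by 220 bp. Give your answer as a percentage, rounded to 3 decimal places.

-7.684%

Periodic yield y = 0.01975. Modified duration first:
  t   CF        PV=CF/(1+0.01975)^t    t·PV
  1       187.50       183.8686       183.8686
  2       187.50       180.3075       360.6150
  3       187.50       176.8154       530.4463
  4       187.50       173.3909       693.5638
  5       187.50       170.0328       850.1640
  6       187.50       166.7397     1,000.4381
  7       187.50       163.5104     1,144.5725
  8     5,187.50     4,436.1722    35,489.3778
  Σ                  5,650.8375    40,253.0461
P = 5,650.8375; D_Mac = 7.12338 half-year periods = 3.56169 yrs; D_mod = 3.56169/(1+0.01975) = 3.49271 yrs.
ΔP/P ≈ -D_mod · Δy = -3.49271 × (+0.022) = -0.076840 = -7.6840%.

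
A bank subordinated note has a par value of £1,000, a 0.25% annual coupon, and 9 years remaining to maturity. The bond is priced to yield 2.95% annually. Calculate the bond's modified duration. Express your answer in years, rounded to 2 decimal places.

Periodic yield y = 0.0295. First find Macaulay duration:
  t   CF        PV=CF/(1+0.0295)^t    t·PV
  1         2.50         2.4284         2.4284
  2         2.50         2.3588         4.7176
  3         2.50         2.2912         6.8736
  4         2.50         2.2255         8.9021
  5         2.50         2.1618        10.8088
  6         2.50         2.0998        12.5989
  7         2.50         2.0396        14.2775
  8         2.50         1.9812        15.8496
  9     1,002.50       771.6977     6,945.2796
  Σ                    789.2840     7,021.7361
P = 789.2840; Macaulay duration = 7,021.7361 / 789.2840 = 8.89634 years.
Modified duration = D_Mac / (1 + y) = 8.89634 / 1.0295 = 8.64141 years.

8.64 years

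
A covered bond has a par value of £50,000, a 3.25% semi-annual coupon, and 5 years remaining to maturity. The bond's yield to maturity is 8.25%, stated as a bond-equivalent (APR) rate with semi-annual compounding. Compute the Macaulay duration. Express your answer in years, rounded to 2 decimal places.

4.60 years

Periodic yield y = 0.04125. Discount each cash flow and weight by its period:
  t   CF        PV=CF/(1+0.04125)^t    t·PV
  1       812.50       780.3121       780.3121
  2       812.50       749.3994     1,498.7988
  3       812.50       719.7113     2,159.1339
  4       812.50       691.1993     2,764.7973
  5       812.50       663.8169     3,319.0844
  6       812.50       637.5192     3,825.1153
  7       812.50       612.2634     4,285.8435
  8       812.50       588.0080     4,704.0642
  9       812.50       564.7136     5,082.4223
  10   50,812.50    33,917.2333   339,172.3331
  Σ                 39,924.1766   367,591.9051
Price P = Σ PV = 39,924.1766.
Macaulay duration = Σ(t·PV) / P = 367,591.9051 / 39,924.1766 = 9.20725 half-year periods.
In years: 9.20725 / 2 = 4.60363 years.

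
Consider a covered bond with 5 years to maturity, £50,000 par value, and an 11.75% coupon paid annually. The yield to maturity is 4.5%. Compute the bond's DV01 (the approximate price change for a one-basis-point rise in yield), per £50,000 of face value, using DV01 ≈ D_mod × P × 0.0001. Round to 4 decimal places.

Periodic yield y = 0.045.
  t   CF        PV=CF/(1+0.045)^t    t·PV
  1     5,875.00     5,622.0096     5,622.0096
  2     5,875.00     5,379.9135    10,759.8269
  3     5,875.00     5,148.2425    15,444.7276
  4     5,875.00     4,926.5479    19,706.1916
  5    55,875.00    44,836.9522   224,184.7611
  Σ                 65,913.6657   275,717.5168
P = 65,913.6657; D_Mac = 4.18301 yrs; D_mod = 4.00288 yrs.
DV01 ≈ 4.00288 × 65,913.6657 × 0.0001 = 26.384451.

£26.3845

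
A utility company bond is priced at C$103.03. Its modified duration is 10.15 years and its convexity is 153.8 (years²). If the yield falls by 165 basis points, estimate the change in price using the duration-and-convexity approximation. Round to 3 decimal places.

Duration effect: -D_mod·Δy = -10.15 × (-0.0165) = +0.167475
Convexity effect: ½·C·(Δy)² = 0.5 × 153.8 × (-0.0165)² = +0.020936025
ΔP/P ≈ +0.167475 + 0.020936025 = +0.188411025
ΔP ≈ 103.03 × (+0.188411025) = +19.41198790575.

+C$19.412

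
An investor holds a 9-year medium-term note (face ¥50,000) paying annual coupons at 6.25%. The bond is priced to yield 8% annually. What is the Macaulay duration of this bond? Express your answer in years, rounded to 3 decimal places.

Periodic yield y = 0.08. Discount each cash flow and weight by its year:
  t   CF        PV=CF/(1+0.08)^t    t·PV
  1     3,125.00     2,893.5185     2,893.5185
  2     3,125.00     2,679.1838     5,358.3676
  3     3,125.00     2,480.7258     7,442.1773
  4     3,125.00     2,296.9683     9,187.8732
  5     3,125.00     2,126.8225    10,634.1125
  6     3,125.00     1,969.2801    11,815.6805
  7     3,125.00     1,823.4075    12,763.8524
  8     3,125.00     1,688.3403    13,506.7221
  9    53,125.00    26,575.7264   239,181.5374
  Σ                 44,533.9731   312,783.8414
Price P = Σ PV = 44,533.9731.
Macaulay duration = Σ(t·PV) / P = 312,783.8414 / 44,533.9731 = 7.02349 years.

7.023 years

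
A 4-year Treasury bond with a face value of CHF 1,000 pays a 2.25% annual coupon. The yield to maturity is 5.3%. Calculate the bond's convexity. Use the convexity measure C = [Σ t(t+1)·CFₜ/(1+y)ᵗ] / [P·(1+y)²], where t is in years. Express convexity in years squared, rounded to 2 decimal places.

17.21

With y = 0.053:
  t   CF        PV=CF/(1+0.053)^t    t·PV        t(t+1)·PV
  1        22.50        21.3675        21.3675          42.7350
  2        22.50        20.2920        40.5841         121.7523
  3        22.50        19.2707        57.8121         231.2484
  4     1,022.50       831.6677     3,326.6708      16,633.3539
  Σ                    892.5980     3,446.4345      17,029.0895
P = 892.5980.
Convexity = Σ t(t+1)·PV / [P·(1+y)²] = 17,029.0895 / (892.5980 × 1.108809) = 17.20596.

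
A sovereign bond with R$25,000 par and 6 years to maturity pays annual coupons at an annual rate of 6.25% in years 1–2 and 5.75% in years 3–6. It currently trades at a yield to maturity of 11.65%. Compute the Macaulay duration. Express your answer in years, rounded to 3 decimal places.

5.068 years

Periodic yield y = 0.1165. Discount each cash flow and weight by its year:
  t   CF        PV=CF/(1+0.1165)^t    t·PV
  1     1,562.50     1,399.4626     1,399.4626
  2     1,562.50     1,253.4372     2,506.8744
  3     1,437.50     1,032.8367     3,098.5102
  4     1,437.50       925.0665     3,700.2659
  5     1,437.50       828.5414     4,142.7070
  6    26,437.50    13,647.9688    81,887.8127
  Σ                 19,087.3132    96,735.6327
Price P = Σ PV = 19,087.3132.
Macaulay duration = Σ(t·PV) / P = 96,735.6327 / 19,087.3132 = 5.06806 years.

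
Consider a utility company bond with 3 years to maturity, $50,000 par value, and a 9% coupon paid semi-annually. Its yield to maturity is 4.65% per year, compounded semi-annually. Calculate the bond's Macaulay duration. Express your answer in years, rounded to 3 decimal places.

Periodic yield y = 0.02325. Discount each cash flow and weight by its period:
  t   CF        PV=CF/(1+0.02325)^t    t·PV
  1     2,250.00     2,198.8761     2,198.8761
  2     2,250.00     2,148.9139     4,297.8278
  3     2,250.00     2,100.0869     6,300.2606
  4     2,250.00     2,052.3693     8,209.4771
  5     2,250.00     2,005.7359    10,028.6796
  6    52,250.00    45,519.3210   273,115.9258
  Σ                 56,025.3030   304,151.0470
Price P = Σ PV = 56,025.3030.
Macaulay duration = Σ(t·PV) / P = 304,151.0470 / 56,025.3030 = 5.42882 half-year periods.
In years: 5.42882 / 2 = 2.71441 years.

2.714 years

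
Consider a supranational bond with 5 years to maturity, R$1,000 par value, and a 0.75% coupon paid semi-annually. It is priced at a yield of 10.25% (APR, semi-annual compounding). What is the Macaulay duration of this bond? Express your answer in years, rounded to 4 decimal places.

Periodic yield y = 0.05125. Discount each cash flow and weight by its period:
  t   CF        PV=CF/(1+0.05125)^t    t·PV
  1         3.75         3.5672         3.5672
  2         3.75         3.3933         6.7866
  3         3.75         3.2278         9.6835
  4         3.75         3.0705        12.2819
  5         3.75         2.9208        14.6040
  6         3.75         2.7784        16.6704
  7         3.75         2.6430        18.5007
  8         3.75         2.5141        20.1128
  9         3.75         2.3915        21.5238
  10    1,003.75       608.9273     6,089.2734
  Σ                    635.4339     6,213.0043
Price P = Σ PV = 635.4339.
Macaulay duration = Σ(t·PV) / P = 6,213.0043 / 635.4339 = 9.77758 half-year periods.
In years: 9.77758 / 2 = 4.88879 years.

4.8888 years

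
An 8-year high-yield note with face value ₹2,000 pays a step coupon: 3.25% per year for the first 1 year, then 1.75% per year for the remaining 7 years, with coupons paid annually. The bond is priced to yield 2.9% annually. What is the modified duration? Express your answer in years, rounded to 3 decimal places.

Periodic yield y = 0.029. First find Macaulay duration:
  t   CF        PV=CF/(1+0.029)^t    t·PV
  1        65.00        63.1681        63.1681
  2        35.00        33.0550        66.1100
  3        35.00        32.1234        96.3703
  4        35.00        31.2181       124.8724
  5        35.00        30.3383       151.6915
  6        35.00        29.4833       176.8997
  7        35.00        28.6524       200.5665
  8     2,035.00     1,618.9797    12,951.8380
  Σ                  1,867.0184    13,831.5165
P = 1,867.0184; Macaulay duration = 13,831.5165 / 1,867.0184 = 7.40835 years.
Modified duration = D_Mac / (1 + y) = 7.40835 / 1.029 = 7.19956 years.

7.200 years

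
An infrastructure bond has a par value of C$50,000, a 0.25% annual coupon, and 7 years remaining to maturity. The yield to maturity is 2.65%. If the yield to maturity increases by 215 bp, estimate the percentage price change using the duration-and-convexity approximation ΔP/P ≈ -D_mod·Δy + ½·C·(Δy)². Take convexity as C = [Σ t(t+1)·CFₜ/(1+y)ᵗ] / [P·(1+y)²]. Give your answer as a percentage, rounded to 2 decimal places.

-13.33%

With y = 0.0265:
  t   CF        PV=CF/(1+0.0265)^t    t·PV        t(t+1)·PV
  1       125.00       121.7730       121.7730         243.5460
  2       125.00       118.6293       237.2587         711.7760
  3       125.00       115.5668       346.7005       1,386.8018
  4       125.00       112.5834       450.3334       2,251.6672
  5       125.00       109.6769       548.3846       3,290.3076
  6       125.00       106.8455       641.0731       4,487.5116
  7    50,125.00    41,738.9683   292,172.7779   2,337,382.2230
  Σ                 42,424.0432   294,518.3011   2,349,753.8332
P = 42,424.0432; D_Mac = 6.94225 yrs; D_mod = 6.76303 yrs; C = 52.56448.
Duration effect: -6.76303 × (+0.0215) = -0.145405
Convexity effect: 0.5 × 52.56448 × (0.0215)² = +0.0121490
ΔP/P ≈ -0.145405 + 0.0121490 = -0.133256 = -13.3256%.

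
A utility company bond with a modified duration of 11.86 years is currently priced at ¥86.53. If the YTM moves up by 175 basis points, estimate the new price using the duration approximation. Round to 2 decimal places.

¥68.57

Duration approximation: ΔP/P ≈ -D_mod · Δy = -11.86 × (+0.0175) = -0.207550.
New price ≈ 86.53 × (1 - 0.207550) = 68.5706985.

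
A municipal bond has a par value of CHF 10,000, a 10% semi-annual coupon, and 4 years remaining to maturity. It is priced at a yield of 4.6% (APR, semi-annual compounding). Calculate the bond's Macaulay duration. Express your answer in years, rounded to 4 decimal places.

Periodic yield y = 0.023. Discount each cash flow and weight by its period:
  t   CF        PV=CF/(1+0.023)^t    t·PV
  1       500.00       488.7586       488.7586
  2       500.00       477.7698       955.5397
  3       500.00       467.0282     1,401.0846
  4       500.00       456.5281     1,826.1122
  5       500.00       446.2640     2,231.3199
  6       500.00       436.2307     2,617.3841
  7       500.00       426.4229     2,984.9606
  8    10,500.00     8,753.5503    70,028.4020
  Σ                 11,952.5525    82,533.5617
Price P = Σ PV = 11,952.5525.
Macaulay duration = Σ(t·PV) / P = 82,533.5617 / 11,952.5525 = 6.90510 half-year periods.
In years: 6.90510 / 2 = 3.45255 years.

3.4525 years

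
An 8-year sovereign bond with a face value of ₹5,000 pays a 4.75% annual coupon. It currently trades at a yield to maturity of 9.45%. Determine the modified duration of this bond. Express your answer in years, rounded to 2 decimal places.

Periodic yield y = 0.0945. First find Macaulay duration:
  t   CF        PV=CF/(1+0.0945)^t    t·PV
  1       237.50       216.9941       216.9941
  2       237.50       198.2586       396.5172
  3       237.50       181.1408       543.4224
  4       237.50       165.5010       662.0039
  5       237.50       151.2115       756.0574
  6       237.50       138.1558       828.9346
  7       237.50       126.2273       883.5910
  8     5,237.50     2,543.3019    20,346.4149
  Σ                  3,720.7909    24,633.9356
P = 3,720.7909; Macaulay duration = 24,633.9356 / 3,720.7909 = 6.62062 years.
Modified duration = D_Mac / (1 + y) = 6.62062 / 1.0945 = 6.04899 years.

6.05 years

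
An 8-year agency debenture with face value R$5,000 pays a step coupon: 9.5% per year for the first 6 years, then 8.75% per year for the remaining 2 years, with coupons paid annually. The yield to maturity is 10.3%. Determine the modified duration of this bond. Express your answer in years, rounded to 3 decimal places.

Periodic yield y = 0.103. First find Macaulay duration:
  t   CF        PV=CF/(1+0.103)^t    t·PV
  1       475.00       430.6437       430.6437
  2       475.00       390.4295       780.8589
  3       475.00       353.9705     1,061.9115
  4       475.00       320.9161     1,283.6646
  5       475.00       290.9484     1,454.7422
  6       475.00       263.7792     1,582.6752
  7       437.50       220.2670     1,541.8691
  8     5,437.50     2,481.9622    19,855.6979
  Σ                  4,752.9167    27,992.0632
P = 4,752.9167; Macaulay duration = 27,992.0632 / 4,752.9167 = 5.88945 years.
Modified duration = D_Mac / (1 + y) = 5.88945 / 1.103 = 5.33948 years.

5.339 years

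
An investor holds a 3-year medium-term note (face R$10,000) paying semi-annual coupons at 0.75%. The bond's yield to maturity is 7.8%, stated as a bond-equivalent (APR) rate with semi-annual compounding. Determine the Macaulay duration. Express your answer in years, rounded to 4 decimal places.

2.9684 years

Periodic yield y = 0.039. Discount each cash flow and weight by its period:
  t   CF        PV=CF/(1+0.039)^t    t·PV
  1        37.50        36.0924        36.0924
  2        37.50        34.7376        69.4753
  3        37.50        33.4337       100.3011
  4        37.50        32.1787       128.7150
  5        37.50        30.9709       154.8544
  6    10,037.50     7,978.7025    47,872.2151
  Σ                  8,146.1159    48,361.6533
Price P = Σ PV = 8,146.1159.
Macaulay duration = Σ(t·PV) / P = 48,361.6533 / 8,146.1159 = 5.93677 half-year periods.
In years: 5.93677 / 2 = 2.96839 years.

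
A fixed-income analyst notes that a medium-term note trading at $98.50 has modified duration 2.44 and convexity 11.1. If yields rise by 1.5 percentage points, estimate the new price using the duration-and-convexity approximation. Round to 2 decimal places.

$95.02

Duration effect: -D_mod·Δy = -2.44 × (+0.015) = -0.036600
Convexity effect: ½·C·(Δy)² = 0.5 × 11.1 × (0.015)² = +0.00124875
ΔP/P ≈ -0.036600 + 0.00124875 = -0.03535125
New price ≈ 98.50 × (1 - 0.03535125) = 95.017901875.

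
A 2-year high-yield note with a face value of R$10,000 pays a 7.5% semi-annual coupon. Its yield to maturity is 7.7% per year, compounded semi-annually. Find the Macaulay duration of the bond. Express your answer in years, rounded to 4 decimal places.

1.8939 years

Periodic yield y = 0.0385. Discount each cash flow and weight by its period:
  t   CF        PV=CF/(1+0.0385)^t    t·PV
  1       375.00       361.0977       361.0977
  2       375.00       347.7109       695.4217
  3       375.00       334.8203     1,004.4609
  4    10,375.00     8,919.9435    35,679.7739
  Σ                  9,963.5724    37,740.7542
Price P = Σ PV = 9,963.5724.
Macaulay duration = Σ(t·PV) / P = 37,740.7542 / 9,963.5724 = 3.78787 half-year periods.
In years: 3.78787 / 2 = 1.89394 years.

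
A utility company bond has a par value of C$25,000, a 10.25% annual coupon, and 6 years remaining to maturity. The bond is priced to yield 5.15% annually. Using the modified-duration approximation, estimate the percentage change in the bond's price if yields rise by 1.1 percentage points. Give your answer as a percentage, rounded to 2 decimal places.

-5.14%

Periodic yield y = 0.0515. Modified duration first:
  t   CF        PV=CF/(1+0.0515)^t    t·PV
  1     2,562.50     2,436.9948     2,436.9948
  2     2,562.50     2,317.6365     4,635.2730
  3     2,562.50     2,204.1241     6,612.3723
  4     2,562.50     2,096.1713     8,384.6851
  5     2,562.50     1,993.5057     9,967.5287
  6    27,562.50    20,392.1466   122,352.8796
  Σ                 31,440.5790   154,389.7334
P = 31,440.5790; D_Mac = 4.91052 yrs; D_mod = 4.91052/(1+0.0515) = 4.67002 yrs.
ΔP/P ≈ -D_mod · Δy = -4.67002 × (+0.011) = -0.051370 = -5.1370%.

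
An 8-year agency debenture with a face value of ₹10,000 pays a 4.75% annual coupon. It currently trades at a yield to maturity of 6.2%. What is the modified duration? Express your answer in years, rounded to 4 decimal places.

6.3787 years

Periodic yield y = 0.062. First find Macaulay duration:
  t   CF        PV=CF/(1+0.062)^t    t·PV
  1       475.00       447.2693       447.2693
  2       475.00       421.1575       842.3151
  3       475.00       396.5702     1,189.7106
  4       475.00       373.4183     1,493.6730
  5       475.00       351.6179     1,758.0897
  6       475.00       331.0903     1,986.5420
  7       475.00       311.7611     2,182.3280
  8    10,475.00     6,473.7794    51,790.2354
  Σ                  9,106.6641    61,690.1631
P = 9,106.6641; Macaulay duration = 61,690.1631 / 9,106.6641 = 6.77418 years.
Modified duration = D_Mac / (1 + y) = 6.77418 / 1.062 = 6.37870 years.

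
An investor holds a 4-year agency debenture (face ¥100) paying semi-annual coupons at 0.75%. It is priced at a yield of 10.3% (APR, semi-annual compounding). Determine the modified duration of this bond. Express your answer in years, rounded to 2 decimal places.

3.74 years

Periodic yield y = 0.0515. First find Macaulay duration:
  t   CF        PV=CF/(1+0.0515)^t    t·PV
  1        0.375         0.3566         0.3566
  2        0.375         0.3392         0.6783
  3        0.375         0.3226         0.9677
  4        0.375         0.3068         1.2270
  5        0.375         0.2917         1.4587
  6        0.375         0.2774         1.6647
  7        0.375         0.2639         1.8470
  8      100.375        67.1663       537.3303
  Σ                     69.3244       545.5303
P = 69.3244; Macaulay duration = 545.5303 / 69.3244 = 7.86924 half-year periods = 3.93462 years.
Modified duration = D_Mac / (1 + y) = 3.93462 / 1.0515 = 3.74191 years.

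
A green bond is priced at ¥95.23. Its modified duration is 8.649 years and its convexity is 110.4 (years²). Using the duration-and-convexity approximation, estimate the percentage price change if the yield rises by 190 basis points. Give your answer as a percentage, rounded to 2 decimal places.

-14.44%

Duration effect: -D_mod·Δy = -8.649 × (+0.019) = -0.164331
Convexity effect: ½·C·(Δy)² = 0.5 × 110.4 × (0.019)² = +0.0199272
ΔP/P ≈ -0.164331 + 0.0199272 = -0.1444038
= -14.44038%.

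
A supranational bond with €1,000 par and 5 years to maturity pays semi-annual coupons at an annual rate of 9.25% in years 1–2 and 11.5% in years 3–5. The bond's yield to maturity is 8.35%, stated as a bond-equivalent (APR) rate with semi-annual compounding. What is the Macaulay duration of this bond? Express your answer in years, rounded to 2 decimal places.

Periodic yield y = 0.04175. Discount each cash flow and weight by its period:
  t   CF        PV=CF/(1+0.04175)^t    t·PV
  1        46.25        44.3964        44.3964
  2        46.25        42.6172        85.2344
  3        46.25        40.9092       122.7277
  4        46.25        39.2697       157.0788
  5        57.50        46.8652       234.3259
  6        57.50        44.9870       269.9218
  7        57.50        43.1840       302.2883
  8        57.50        41.4534       331.6269
  9        57.50        39.7920       358.1284
  10    1,057.50       702.4983     7,024.9831
  Σ                  1,085.9725     8,930.7118
Price P = Σ PV = 1,085.9725.
Macaulay duration = Σ(t·PV) / P = 8,930.7118 / 1,085.9725 = 8.22370 half-year periods.
In years: 8.22370 / 2 = 4.11185 years.

4.11 years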